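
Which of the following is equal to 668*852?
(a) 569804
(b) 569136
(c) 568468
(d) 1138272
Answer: b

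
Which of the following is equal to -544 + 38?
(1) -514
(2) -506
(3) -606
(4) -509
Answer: 2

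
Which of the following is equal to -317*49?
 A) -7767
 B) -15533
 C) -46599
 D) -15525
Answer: B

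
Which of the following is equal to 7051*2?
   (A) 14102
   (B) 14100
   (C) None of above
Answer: A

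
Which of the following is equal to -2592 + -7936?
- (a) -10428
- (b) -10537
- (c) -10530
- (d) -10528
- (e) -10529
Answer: d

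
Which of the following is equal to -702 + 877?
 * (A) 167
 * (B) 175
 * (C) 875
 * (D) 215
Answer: B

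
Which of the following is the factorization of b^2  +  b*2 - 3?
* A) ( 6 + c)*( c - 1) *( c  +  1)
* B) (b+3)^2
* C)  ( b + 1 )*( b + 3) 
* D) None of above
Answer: D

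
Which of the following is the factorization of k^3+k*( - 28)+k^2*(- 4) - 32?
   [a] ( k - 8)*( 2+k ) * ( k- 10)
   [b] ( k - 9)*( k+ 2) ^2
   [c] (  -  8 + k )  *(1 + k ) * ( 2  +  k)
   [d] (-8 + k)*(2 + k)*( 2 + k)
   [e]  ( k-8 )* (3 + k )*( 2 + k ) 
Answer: d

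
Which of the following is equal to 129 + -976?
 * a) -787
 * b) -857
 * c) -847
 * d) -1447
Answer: c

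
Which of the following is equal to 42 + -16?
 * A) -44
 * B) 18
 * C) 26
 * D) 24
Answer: C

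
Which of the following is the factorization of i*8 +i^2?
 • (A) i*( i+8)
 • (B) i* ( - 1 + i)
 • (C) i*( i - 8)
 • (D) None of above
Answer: A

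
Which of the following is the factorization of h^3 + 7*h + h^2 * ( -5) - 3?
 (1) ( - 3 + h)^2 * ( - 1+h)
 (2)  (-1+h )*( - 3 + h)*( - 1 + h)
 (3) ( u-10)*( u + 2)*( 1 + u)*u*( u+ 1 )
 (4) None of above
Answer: 2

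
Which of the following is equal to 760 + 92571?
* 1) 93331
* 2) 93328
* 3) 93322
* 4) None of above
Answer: 1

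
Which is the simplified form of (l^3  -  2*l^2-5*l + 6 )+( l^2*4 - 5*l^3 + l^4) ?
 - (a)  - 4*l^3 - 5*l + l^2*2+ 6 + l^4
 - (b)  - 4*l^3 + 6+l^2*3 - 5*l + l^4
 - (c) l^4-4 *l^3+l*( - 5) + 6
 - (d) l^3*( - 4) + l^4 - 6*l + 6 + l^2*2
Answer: a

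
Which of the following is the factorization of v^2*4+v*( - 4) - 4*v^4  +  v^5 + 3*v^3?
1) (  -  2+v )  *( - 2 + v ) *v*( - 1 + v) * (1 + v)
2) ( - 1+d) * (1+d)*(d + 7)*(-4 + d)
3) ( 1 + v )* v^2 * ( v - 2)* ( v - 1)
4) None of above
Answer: 1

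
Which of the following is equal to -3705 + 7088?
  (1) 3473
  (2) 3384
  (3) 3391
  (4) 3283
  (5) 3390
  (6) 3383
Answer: 6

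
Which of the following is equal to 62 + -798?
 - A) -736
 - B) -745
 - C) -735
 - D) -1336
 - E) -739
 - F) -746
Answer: A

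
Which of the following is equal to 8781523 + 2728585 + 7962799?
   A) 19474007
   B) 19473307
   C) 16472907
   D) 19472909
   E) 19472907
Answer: E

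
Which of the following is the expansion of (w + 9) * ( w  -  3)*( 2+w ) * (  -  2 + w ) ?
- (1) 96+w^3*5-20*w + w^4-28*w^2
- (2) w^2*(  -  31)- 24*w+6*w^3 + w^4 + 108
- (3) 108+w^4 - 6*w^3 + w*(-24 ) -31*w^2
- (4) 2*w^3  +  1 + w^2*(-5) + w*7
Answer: 2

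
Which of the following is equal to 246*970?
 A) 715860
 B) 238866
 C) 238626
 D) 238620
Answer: D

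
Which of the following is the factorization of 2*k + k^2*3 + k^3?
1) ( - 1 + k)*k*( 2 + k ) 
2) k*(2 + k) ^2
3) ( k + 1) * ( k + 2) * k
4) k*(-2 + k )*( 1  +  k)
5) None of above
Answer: 3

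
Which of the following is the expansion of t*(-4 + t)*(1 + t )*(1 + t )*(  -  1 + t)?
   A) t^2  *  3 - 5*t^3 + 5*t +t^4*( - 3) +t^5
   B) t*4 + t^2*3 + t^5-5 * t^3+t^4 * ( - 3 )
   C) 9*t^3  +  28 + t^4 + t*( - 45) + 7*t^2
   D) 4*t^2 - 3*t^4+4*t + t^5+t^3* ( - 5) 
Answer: B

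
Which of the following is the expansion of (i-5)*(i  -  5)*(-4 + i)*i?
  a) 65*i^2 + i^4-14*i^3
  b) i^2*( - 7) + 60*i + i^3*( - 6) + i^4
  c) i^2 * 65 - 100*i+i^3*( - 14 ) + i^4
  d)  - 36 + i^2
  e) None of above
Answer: c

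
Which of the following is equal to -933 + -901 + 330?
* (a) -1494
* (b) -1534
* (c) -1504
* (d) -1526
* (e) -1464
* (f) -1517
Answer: c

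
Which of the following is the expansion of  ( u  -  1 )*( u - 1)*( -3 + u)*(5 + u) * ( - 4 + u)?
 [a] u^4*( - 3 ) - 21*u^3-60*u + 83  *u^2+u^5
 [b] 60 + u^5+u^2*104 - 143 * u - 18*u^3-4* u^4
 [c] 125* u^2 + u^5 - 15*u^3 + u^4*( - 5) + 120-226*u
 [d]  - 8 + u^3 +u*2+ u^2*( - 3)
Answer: b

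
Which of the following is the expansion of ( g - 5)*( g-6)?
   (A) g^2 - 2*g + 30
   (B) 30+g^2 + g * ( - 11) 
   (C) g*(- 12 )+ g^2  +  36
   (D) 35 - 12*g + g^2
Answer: B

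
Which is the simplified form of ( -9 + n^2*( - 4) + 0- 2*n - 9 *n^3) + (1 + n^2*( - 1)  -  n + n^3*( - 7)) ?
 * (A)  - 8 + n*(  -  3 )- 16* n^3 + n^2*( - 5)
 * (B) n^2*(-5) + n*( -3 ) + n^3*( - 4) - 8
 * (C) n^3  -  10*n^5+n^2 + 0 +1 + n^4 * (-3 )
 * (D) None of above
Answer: A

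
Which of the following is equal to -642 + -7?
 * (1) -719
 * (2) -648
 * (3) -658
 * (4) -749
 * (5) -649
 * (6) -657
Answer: 5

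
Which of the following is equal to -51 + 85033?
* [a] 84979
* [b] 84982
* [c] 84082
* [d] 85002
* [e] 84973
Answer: b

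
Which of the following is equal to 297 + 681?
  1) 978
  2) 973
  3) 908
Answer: 1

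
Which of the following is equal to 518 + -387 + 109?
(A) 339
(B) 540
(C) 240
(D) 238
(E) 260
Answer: C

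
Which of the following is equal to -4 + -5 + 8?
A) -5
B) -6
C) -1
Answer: C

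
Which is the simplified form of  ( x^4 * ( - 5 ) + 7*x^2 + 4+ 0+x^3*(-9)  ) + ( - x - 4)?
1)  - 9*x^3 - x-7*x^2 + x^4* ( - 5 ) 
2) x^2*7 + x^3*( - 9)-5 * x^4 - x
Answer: 2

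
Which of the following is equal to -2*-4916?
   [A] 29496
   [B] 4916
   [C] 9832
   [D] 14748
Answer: C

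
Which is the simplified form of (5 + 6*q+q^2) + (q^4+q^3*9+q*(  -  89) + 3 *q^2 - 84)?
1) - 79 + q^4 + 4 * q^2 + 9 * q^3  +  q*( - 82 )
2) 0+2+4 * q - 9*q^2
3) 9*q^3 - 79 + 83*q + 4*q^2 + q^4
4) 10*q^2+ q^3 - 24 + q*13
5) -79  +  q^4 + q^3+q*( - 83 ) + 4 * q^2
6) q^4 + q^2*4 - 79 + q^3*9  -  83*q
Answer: 6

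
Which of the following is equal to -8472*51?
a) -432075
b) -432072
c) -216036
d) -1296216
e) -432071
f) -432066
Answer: b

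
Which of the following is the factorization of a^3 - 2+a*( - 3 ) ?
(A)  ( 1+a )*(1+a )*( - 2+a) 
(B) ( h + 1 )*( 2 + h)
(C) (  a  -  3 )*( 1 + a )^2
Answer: A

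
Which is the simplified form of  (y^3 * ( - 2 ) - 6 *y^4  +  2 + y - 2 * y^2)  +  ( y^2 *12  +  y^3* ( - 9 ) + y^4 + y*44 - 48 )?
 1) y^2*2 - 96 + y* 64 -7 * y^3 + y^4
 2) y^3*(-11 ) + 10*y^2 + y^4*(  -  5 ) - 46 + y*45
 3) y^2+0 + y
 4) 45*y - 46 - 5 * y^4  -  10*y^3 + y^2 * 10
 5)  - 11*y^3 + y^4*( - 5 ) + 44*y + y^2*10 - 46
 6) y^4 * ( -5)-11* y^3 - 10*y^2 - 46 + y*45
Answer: 2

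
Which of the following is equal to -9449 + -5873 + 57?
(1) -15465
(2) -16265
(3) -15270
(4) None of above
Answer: 4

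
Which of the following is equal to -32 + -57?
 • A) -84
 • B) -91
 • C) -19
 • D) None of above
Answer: D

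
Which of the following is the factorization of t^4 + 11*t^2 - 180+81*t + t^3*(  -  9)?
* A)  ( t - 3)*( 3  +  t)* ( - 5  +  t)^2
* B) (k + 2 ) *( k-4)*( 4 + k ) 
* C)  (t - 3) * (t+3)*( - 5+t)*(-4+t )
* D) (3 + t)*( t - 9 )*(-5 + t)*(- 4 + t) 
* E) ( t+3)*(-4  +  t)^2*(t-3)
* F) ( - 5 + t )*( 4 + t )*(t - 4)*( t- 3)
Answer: C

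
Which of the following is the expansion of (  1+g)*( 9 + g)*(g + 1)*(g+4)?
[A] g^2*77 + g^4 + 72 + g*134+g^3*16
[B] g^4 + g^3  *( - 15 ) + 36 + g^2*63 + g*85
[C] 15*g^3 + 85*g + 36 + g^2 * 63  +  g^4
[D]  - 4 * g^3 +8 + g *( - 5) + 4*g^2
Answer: C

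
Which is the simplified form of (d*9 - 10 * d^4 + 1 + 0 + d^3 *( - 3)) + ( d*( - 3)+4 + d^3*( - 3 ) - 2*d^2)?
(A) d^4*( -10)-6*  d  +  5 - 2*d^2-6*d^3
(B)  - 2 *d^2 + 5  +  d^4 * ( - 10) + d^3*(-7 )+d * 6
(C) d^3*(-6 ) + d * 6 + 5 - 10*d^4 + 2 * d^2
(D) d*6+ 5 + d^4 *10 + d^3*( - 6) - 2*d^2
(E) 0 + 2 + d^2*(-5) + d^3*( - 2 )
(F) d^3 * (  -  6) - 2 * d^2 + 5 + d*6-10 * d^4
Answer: F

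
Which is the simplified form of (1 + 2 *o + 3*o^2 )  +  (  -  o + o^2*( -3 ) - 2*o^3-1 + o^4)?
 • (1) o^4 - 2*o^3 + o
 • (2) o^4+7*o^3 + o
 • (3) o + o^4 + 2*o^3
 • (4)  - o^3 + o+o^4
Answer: 1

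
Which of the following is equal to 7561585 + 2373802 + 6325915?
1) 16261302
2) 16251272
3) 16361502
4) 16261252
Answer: 1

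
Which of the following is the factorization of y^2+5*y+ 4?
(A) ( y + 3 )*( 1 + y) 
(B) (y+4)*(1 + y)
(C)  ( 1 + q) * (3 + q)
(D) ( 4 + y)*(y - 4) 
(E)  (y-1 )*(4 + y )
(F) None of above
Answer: B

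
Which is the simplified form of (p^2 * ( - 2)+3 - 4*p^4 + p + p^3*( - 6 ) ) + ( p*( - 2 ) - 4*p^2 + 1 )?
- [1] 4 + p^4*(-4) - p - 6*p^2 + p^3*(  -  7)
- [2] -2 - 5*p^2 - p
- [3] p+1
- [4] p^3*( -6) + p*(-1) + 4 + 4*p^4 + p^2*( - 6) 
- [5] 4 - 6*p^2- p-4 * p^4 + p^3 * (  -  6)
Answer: 5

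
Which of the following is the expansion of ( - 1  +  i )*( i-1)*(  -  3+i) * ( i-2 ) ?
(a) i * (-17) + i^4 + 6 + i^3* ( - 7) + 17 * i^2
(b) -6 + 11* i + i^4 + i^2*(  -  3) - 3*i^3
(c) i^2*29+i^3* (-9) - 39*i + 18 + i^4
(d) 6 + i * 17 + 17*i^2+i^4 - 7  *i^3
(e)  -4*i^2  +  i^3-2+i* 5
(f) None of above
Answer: a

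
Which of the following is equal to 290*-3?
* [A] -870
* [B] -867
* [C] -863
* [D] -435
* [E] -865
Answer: A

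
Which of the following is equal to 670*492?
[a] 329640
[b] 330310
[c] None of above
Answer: a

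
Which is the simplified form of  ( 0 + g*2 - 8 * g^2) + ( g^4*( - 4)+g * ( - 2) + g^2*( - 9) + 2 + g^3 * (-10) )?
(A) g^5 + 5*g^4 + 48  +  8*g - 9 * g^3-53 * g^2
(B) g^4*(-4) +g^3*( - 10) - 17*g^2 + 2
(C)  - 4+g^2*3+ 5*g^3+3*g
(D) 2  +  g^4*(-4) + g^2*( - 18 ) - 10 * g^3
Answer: B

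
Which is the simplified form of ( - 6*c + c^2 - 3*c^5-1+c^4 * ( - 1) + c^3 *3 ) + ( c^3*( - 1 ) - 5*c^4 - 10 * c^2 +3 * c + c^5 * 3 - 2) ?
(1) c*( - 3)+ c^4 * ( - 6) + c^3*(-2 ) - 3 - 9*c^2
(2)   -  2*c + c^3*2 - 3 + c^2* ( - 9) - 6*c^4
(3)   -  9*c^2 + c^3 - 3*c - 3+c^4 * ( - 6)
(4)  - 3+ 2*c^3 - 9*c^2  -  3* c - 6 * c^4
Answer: 4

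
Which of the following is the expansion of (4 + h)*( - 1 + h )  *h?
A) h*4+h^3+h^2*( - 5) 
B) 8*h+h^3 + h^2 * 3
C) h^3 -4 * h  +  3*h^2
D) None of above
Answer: C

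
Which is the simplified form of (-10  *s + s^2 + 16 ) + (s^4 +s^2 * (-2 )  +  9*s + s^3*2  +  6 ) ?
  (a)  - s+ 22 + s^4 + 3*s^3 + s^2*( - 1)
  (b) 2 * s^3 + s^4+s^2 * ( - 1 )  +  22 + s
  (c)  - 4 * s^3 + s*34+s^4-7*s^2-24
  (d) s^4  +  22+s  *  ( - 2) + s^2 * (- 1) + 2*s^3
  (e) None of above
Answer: e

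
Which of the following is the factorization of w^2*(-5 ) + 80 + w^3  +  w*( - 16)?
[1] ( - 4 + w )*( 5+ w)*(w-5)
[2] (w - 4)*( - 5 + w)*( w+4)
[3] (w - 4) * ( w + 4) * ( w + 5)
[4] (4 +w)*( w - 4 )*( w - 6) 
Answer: 2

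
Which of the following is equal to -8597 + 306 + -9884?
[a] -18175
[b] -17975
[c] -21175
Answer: a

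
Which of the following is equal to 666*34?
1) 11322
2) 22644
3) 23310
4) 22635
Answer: 2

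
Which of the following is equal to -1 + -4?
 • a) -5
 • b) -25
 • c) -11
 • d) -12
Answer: a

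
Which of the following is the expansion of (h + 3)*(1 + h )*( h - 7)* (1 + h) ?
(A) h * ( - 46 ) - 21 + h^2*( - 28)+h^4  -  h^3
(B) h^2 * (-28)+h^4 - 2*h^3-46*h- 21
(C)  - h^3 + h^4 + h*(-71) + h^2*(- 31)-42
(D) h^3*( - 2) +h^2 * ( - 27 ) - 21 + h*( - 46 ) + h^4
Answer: B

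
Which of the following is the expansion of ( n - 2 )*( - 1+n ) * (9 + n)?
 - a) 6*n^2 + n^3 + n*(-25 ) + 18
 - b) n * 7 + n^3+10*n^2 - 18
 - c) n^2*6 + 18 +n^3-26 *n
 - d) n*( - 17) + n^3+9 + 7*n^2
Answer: a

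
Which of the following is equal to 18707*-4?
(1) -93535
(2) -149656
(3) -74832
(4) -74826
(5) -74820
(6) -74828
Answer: 6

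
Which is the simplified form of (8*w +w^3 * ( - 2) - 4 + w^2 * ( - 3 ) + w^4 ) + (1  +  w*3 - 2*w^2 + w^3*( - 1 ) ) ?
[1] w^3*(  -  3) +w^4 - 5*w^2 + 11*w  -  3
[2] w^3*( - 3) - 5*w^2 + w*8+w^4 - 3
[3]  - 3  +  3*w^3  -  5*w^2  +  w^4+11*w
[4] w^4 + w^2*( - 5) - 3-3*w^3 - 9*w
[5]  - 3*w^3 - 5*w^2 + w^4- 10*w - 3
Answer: 1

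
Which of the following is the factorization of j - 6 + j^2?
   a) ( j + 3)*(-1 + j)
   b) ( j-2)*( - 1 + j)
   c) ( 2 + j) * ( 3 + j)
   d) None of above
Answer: d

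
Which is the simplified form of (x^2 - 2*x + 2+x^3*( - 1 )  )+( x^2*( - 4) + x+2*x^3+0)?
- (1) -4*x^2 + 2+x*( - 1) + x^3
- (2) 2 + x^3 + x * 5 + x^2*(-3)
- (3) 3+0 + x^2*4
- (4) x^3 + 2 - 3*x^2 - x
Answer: 4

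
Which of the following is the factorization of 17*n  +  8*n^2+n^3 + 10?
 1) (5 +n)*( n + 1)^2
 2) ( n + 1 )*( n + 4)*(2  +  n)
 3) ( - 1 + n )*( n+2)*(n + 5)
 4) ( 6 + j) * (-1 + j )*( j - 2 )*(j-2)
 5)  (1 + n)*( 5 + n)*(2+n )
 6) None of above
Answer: 5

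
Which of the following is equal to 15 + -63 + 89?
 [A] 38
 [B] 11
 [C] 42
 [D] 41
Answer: D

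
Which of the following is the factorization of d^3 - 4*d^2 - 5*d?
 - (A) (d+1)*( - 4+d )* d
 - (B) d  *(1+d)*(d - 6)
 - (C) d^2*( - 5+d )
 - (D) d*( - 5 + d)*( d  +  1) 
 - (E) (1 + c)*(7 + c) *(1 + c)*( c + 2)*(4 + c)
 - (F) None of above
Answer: D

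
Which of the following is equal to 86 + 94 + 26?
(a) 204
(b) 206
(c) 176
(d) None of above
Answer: b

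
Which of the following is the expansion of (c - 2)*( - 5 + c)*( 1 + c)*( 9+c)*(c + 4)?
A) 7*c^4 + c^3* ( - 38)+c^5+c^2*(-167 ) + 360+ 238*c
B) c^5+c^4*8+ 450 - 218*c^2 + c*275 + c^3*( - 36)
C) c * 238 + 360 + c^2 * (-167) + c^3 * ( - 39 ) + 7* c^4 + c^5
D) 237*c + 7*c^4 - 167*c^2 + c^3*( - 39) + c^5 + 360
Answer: C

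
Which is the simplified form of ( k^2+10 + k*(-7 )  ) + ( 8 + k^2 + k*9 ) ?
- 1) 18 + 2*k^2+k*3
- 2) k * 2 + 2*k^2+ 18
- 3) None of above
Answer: 2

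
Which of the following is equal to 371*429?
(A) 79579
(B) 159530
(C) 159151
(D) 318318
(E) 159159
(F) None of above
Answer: E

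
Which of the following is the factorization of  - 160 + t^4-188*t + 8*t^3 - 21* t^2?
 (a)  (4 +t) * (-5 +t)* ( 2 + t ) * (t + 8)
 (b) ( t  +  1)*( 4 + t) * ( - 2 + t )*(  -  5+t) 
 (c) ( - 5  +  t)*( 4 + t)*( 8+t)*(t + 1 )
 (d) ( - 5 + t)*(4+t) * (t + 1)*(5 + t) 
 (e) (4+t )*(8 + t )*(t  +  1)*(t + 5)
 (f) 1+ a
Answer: c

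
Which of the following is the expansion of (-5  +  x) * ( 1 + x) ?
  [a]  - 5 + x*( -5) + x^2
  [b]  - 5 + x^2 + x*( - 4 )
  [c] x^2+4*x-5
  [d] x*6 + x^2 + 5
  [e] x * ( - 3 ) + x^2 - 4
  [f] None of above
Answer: b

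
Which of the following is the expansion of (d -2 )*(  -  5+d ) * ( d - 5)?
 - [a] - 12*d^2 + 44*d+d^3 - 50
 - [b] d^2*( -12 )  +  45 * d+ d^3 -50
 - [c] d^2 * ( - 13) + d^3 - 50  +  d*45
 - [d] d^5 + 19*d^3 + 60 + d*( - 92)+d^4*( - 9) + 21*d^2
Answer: b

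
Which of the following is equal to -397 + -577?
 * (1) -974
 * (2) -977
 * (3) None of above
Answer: 1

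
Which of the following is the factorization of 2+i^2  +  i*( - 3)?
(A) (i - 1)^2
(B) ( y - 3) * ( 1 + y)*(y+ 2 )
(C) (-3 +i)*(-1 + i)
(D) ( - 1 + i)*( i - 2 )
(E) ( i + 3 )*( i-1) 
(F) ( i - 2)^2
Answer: D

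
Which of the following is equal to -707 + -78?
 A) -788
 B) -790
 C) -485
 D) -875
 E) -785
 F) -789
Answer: E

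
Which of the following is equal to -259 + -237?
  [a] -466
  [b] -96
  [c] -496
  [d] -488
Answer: c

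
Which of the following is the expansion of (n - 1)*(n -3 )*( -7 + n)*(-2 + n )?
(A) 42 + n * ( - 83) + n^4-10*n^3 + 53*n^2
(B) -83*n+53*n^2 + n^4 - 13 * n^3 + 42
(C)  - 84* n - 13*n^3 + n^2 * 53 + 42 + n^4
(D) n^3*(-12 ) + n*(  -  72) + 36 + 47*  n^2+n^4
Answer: B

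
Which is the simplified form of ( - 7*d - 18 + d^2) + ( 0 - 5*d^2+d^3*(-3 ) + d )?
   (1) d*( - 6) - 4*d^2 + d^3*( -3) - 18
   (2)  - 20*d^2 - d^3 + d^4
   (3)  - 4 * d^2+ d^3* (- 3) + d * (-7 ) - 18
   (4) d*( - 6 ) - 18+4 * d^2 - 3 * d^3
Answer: 1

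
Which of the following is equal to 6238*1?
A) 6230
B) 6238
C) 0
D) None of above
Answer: B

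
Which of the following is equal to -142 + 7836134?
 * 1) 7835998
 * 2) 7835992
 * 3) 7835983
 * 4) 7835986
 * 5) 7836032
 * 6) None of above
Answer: 2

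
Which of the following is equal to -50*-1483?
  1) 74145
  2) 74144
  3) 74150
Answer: 3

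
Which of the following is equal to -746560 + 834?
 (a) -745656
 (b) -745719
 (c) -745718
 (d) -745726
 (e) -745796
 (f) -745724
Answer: d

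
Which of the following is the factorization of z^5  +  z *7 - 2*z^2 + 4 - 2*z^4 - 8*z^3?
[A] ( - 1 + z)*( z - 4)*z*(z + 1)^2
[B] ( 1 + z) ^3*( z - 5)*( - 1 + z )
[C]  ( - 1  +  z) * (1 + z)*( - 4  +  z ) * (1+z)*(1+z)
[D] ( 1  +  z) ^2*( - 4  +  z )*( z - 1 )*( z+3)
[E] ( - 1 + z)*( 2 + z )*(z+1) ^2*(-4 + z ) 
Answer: C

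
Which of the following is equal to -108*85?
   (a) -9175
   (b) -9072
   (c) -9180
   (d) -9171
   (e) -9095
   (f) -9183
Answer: c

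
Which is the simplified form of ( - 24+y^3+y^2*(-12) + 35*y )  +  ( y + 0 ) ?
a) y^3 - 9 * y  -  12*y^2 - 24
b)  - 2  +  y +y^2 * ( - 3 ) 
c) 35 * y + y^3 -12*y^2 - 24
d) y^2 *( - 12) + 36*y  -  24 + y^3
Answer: d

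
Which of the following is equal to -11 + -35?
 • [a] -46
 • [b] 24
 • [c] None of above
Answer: a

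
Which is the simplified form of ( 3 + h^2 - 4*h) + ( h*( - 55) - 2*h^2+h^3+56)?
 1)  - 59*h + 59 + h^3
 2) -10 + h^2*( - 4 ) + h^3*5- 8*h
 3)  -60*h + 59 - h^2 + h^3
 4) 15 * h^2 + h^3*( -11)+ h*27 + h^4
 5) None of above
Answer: 5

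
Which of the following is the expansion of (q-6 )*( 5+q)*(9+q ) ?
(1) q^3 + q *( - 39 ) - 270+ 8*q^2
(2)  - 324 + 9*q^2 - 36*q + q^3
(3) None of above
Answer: 1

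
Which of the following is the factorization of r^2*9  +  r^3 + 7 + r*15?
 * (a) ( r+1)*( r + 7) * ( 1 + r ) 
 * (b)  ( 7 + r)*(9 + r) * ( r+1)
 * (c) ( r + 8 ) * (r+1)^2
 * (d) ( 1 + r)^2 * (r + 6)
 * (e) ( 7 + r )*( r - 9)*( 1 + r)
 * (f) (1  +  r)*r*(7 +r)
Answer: a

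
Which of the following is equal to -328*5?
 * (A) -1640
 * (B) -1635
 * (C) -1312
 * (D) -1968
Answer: A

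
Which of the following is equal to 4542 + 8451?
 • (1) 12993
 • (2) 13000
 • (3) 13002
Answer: 1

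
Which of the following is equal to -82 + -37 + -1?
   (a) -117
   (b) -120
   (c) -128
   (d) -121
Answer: b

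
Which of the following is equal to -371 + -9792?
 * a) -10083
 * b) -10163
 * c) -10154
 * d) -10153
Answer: b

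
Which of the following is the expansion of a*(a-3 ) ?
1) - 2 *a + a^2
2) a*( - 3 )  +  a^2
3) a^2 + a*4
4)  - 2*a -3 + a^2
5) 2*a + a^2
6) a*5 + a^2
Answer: 2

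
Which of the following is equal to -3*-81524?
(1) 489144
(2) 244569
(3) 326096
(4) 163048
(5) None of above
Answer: 5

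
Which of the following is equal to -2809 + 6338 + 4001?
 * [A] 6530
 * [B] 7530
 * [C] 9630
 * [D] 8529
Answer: B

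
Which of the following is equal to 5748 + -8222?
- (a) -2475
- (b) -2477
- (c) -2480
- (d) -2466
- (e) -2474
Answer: e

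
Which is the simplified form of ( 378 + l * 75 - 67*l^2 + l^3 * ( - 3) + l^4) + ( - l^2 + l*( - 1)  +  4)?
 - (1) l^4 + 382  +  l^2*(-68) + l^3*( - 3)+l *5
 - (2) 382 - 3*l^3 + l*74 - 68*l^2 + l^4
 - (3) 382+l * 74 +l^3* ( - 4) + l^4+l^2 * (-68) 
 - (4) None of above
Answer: 2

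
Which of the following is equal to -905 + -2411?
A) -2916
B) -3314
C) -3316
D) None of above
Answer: C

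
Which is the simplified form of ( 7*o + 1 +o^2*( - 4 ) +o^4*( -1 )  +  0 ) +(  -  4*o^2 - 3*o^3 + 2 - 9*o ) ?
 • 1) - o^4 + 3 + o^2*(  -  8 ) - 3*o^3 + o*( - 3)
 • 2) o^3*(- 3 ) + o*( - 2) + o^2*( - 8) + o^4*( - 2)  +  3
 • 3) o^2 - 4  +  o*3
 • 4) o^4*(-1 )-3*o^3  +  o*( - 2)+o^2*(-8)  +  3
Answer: 4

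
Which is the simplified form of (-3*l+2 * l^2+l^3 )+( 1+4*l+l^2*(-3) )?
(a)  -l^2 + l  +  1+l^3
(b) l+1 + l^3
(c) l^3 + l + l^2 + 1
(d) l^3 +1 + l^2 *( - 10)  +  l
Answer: a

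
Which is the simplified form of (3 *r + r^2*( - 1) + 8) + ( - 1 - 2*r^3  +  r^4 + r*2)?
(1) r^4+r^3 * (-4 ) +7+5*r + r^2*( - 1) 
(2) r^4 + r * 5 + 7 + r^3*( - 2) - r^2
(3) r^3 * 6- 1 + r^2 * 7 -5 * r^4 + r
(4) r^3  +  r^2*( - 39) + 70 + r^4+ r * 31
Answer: 2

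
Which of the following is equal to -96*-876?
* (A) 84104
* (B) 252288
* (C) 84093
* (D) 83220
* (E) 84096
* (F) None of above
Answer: E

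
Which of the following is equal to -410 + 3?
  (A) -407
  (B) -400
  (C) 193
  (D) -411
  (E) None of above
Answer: A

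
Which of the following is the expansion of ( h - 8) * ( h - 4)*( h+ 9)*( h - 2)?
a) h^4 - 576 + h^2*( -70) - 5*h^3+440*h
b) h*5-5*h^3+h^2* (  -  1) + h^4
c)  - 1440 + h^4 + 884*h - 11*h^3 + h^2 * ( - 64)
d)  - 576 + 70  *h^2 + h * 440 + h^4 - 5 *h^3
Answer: a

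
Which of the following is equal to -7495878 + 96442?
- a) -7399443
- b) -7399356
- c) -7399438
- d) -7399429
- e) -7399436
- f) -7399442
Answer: e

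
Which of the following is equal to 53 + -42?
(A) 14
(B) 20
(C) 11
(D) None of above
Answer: C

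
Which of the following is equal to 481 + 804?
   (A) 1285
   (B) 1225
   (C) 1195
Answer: A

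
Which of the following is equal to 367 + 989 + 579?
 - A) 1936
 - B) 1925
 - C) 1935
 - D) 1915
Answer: C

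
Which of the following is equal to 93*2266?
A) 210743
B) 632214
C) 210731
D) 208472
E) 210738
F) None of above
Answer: E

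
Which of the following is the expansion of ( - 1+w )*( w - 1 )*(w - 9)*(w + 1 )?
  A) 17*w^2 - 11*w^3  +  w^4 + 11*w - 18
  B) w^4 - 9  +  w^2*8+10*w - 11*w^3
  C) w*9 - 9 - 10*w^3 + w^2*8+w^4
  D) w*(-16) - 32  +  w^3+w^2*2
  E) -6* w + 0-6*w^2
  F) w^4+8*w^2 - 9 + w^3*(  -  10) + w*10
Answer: F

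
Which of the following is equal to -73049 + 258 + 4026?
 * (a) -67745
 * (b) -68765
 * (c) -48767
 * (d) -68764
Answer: b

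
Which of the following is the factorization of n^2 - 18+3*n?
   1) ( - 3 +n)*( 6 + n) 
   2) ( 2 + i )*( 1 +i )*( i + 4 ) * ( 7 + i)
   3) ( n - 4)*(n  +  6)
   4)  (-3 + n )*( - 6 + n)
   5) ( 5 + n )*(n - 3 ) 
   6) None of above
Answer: 1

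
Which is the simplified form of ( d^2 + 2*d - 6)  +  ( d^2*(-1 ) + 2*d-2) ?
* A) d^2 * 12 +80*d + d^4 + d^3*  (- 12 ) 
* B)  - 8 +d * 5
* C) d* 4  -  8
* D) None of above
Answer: C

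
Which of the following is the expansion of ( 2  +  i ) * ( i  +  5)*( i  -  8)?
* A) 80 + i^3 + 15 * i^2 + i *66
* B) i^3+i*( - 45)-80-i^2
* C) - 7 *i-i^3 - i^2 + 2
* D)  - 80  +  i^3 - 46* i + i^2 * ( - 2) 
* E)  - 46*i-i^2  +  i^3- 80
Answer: E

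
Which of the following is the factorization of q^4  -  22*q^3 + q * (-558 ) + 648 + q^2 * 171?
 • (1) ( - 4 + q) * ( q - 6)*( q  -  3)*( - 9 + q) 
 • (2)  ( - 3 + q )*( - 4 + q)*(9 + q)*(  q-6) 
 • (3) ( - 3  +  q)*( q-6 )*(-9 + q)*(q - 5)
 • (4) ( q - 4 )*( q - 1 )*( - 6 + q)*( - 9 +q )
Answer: 1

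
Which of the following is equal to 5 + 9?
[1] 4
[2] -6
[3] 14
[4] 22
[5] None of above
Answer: 3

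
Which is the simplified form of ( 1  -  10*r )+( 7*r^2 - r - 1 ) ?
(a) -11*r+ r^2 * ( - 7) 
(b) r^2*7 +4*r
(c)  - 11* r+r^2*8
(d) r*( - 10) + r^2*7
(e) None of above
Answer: e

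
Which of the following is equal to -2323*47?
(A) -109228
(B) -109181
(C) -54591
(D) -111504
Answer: B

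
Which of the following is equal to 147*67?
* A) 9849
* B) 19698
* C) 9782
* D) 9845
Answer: A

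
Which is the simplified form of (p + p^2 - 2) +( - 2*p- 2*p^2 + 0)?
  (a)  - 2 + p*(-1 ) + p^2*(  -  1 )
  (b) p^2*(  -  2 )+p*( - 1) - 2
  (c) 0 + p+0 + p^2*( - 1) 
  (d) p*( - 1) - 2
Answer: a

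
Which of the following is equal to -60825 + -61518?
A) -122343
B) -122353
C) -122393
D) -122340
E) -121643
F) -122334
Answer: A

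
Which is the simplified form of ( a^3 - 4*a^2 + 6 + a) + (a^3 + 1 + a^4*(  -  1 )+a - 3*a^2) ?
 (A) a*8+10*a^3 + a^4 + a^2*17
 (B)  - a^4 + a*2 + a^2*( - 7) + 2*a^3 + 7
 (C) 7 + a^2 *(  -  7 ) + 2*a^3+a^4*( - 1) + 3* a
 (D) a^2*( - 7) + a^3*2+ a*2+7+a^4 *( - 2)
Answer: B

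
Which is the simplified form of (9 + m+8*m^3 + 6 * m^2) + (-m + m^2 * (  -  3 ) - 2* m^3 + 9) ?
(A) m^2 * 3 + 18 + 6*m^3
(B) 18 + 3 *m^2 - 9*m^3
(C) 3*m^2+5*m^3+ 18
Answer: A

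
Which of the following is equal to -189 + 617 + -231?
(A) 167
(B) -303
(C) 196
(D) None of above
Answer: D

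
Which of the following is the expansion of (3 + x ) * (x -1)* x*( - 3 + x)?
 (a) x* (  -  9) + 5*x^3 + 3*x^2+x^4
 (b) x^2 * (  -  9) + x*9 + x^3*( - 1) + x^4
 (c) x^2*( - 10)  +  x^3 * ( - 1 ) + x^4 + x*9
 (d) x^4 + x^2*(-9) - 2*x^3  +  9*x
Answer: b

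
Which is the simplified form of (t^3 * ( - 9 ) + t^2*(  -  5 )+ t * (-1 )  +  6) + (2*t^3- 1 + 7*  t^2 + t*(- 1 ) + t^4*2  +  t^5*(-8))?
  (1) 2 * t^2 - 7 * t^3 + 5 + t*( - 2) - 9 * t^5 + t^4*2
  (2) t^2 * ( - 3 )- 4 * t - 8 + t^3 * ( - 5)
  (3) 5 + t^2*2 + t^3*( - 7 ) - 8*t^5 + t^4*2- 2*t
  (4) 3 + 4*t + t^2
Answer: 3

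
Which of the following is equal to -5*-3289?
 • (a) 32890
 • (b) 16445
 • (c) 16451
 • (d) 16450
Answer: b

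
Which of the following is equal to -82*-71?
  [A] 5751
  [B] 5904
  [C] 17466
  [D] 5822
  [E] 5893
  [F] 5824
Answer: D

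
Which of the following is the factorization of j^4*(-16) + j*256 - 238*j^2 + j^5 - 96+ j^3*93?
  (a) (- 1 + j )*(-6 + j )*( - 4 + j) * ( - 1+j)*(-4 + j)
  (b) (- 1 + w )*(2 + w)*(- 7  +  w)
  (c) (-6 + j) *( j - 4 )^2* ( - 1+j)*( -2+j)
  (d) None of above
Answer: a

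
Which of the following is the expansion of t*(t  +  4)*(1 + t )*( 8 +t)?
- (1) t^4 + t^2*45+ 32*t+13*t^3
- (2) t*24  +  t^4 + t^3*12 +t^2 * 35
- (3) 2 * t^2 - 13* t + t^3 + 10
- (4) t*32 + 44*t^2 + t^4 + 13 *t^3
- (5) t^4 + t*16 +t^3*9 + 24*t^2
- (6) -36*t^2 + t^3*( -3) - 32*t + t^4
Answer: 4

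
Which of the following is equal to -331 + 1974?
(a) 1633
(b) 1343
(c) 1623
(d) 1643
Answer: d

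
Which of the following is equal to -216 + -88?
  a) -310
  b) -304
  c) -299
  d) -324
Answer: b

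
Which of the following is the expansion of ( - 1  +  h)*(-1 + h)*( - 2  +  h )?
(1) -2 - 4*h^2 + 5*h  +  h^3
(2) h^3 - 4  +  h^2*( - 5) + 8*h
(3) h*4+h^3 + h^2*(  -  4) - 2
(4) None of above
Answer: 1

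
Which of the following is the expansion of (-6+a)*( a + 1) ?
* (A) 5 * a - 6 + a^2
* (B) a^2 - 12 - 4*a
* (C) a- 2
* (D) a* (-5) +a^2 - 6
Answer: D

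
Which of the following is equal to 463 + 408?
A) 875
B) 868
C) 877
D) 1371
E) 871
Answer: E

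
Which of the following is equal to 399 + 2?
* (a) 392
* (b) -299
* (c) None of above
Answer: c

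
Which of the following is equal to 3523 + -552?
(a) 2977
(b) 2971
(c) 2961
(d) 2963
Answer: b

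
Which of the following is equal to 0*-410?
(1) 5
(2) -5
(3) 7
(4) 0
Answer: 4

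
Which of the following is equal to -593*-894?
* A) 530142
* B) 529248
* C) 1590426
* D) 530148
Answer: A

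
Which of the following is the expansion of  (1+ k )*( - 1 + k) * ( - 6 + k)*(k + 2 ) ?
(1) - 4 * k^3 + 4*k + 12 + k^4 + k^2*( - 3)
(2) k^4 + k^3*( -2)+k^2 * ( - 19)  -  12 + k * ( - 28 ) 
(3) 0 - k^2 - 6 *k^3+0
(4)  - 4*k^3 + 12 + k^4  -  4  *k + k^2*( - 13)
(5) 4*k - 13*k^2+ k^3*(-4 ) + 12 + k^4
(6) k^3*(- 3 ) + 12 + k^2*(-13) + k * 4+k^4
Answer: 5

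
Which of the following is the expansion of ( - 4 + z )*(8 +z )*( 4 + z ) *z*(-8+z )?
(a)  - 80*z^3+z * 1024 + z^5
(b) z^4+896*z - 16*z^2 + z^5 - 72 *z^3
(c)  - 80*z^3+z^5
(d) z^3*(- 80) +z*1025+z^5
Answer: a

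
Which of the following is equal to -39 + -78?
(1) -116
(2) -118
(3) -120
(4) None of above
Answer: 4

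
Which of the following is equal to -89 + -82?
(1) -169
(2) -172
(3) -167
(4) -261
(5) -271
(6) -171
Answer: 6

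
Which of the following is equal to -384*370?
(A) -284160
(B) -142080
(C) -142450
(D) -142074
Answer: B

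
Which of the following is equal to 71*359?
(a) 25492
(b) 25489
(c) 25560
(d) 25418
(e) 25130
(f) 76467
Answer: b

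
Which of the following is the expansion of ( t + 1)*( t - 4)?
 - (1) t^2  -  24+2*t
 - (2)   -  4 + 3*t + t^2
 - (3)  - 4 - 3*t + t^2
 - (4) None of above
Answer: 3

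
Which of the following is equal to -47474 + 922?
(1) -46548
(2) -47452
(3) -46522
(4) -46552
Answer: 4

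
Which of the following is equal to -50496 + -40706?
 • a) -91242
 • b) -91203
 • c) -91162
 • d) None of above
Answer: d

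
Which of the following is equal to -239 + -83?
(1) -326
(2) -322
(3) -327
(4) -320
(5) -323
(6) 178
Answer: 2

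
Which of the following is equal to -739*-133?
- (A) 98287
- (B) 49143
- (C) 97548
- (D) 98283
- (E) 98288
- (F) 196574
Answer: A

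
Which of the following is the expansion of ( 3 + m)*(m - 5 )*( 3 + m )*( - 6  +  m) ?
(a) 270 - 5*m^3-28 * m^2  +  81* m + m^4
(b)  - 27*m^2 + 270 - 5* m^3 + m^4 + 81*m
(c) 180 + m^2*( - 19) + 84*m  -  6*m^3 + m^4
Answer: b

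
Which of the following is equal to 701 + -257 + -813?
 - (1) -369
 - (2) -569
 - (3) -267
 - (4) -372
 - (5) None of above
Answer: 1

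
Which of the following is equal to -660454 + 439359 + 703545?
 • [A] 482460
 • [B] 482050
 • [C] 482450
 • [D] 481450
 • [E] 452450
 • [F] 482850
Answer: C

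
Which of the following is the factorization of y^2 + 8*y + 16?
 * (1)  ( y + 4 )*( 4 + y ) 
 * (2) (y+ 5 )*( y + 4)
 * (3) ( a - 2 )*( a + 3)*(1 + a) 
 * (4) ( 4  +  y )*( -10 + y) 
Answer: 1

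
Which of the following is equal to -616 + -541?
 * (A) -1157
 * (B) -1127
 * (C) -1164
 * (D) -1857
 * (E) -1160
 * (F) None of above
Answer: A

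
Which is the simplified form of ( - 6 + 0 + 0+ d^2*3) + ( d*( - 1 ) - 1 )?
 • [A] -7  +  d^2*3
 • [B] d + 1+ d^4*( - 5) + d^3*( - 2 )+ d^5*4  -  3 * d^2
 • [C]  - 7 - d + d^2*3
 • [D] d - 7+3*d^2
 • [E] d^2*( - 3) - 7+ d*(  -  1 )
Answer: C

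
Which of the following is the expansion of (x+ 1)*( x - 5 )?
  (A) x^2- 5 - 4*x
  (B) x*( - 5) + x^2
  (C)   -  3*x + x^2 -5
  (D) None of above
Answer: A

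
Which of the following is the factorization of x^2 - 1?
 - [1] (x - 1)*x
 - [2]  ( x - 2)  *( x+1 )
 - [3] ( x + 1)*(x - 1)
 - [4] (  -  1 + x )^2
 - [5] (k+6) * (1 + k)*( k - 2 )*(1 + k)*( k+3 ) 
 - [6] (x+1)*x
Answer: 3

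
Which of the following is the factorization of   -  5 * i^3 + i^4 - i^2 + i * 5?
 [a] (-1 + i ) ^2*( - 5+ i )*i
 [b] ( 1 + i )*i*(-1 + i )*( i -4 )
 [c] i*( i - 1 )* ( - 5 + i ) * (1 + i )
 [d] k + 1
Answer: c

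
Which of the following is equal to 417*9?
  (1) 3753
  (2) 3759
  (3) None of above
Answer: 1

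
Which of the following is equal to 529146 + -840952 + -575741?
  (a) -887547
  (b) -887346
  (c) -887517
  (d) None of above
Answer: a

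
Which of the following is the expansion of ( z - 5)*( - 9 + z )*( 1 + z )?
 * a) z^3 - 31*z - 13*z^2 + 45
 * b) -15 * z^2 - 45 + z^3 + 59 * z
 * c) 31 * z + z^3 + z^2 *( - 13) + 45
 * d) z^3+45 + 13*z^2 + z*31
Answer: c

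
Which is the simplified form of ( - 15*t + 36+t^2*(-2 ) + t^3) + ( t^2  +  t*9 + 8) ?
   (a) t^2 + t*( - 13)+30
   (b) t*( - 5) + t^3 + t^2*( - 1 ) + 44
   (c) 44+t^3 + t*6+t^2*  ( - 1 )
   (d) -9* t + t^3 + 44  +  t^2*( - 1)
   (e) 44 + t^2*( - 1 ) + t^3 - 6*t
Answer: e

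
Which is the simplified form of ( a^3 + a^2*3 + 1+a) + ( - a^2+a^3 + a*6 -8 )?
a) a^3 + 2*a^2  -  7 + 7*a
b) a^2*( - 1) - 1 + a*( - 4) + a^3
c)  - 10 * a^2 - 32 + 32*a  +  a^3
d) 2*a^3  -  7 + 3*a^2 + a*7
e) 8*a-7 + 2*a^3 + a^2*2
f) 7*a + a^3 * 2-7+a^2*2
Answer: f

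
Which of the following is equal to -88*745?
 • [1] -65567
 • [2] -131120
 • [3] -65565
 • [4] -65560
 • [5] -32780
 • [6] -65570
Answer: 4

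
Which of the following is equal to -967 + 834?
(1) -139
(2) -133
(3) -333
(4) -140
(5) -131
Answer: 2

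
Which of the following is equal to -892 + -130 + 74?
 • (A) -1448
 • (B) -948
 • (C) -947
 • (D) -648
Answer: B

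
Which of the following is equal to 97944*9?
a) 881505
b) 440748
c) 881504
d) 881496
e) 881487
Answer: d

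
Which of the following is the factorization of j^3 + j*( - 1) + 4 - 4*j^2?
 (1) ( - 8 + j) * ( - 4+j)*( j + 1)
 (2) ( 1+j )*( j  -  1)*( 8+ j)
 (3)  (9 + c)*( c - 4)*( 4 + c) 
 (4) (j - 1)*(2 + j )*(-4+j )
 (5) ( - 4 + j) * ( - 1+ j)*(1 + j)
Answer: 5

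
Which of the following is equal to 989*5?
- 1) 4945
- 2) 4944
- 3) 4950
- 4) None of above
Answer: 1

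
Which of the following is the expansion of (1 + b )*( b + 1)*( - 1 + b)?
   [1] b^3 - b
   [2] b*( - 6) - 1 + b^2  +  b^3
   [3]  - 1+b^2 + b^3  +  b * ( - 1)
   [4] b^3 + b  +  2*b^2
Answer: 3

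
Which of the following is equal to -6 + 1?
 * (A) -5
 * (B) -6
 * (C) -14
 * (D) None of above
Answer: A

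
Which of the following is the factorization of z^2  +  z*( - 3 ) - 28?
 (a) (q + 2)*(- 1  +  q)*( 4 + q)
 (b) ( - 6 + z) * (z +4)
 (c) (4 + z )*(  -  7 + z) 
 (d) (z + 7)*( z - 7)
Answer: c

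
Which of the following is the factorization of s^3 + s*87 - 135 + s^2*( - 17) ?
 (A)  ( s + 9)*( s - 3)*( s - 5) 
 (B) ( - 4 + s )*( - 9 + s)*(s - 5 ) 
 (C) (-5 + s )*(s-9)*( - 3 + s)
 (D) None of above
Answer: C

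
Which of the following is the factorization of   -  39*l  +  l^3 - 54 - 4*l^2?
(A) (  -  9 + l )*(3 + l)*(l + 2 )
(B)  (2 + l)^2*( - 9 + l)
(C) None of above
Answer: A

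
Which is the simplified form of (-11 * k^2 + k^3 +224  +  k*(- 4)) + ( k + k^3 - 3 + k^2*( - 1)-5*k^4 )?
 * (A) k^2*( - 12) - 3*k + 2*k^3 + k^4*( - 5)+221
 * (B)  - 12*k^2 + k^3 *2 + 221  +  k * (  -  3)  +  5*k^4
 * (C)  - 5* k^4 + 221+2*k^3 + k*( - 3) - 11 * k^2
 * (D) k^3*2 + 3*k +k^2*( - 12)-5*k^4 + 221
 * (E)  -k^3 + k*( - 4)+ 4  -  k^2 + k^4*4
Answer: A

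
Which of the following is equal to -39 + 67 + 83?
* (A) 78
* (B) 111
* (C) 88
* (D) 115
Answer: B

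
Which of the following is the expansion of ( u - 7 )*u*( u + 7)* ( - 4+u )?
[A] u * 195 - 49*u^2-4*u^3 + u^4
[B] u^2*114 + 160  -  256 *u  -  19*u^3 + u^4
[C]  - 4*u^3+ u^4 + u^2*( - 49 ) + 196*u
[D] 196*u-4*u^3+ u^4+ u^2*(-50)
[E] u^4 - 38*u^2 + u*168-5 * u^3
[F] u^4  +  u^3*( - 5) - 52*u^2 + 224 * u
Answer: C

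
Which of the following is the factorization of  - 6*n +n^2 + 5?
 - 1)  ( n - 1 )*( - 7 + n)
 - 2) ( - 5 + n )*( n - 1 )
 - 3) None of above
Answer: 2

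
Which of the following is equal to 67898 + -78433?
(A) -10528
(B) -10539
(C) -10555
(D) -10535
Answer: D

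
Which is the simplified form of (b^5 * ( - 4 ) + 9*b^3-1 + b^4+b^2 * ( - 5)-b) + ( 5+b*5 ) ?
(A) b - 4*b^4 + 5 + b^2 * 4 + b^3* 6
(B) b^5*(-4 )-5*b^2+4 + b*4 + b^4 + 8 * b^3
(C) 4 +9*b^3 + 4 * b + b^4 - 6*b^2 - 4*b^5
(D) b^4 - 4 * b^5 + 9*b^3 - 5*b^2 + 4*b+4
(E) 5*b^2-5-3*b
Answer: D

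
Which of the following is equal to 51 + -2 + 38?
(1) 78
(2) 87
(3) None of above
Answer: 2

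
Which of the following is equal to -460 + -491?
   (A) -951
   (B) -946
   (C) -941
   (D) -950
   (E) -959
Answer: A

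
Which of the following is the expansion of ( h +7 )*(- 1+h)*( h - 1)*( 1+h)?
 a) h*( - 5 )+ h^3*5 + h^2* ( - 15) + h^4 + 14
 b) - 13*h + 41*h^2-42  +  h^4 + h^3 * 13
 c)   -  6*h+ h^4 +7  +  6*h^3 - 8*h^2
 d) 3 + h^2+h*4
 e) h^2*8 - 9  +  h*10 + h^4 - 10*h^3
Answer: c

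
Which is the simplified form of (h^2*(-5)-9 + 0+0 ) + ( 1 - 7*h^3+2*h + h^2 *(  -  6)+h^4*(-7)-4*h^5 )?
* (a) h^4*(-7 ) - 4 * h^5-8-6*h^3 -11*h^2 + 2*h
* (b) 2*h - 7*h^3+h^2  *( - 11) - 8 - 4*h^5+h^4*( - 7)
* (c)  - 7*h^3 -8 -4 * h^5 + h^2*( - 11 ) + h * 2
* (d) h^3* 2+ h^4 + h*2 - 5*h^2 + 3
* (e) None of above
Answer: b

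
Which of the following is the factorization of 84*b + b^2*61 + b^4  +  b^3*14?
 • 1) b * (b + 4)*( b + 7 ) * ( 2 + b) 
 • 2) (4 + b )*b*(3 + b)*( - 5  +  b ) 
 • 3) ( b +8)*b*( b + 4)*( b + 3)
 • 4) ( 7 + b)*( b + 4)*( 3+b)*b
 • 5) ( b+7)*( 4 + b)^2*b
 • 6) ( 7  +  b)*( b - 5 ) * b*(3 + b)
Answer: 4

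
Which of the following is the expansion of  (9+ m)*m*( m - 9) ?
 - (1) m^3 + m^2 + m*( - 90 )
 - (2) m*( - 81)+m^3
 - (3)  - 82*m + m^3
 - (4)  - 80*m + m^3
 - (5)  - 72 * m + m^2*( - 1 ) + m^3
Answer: 2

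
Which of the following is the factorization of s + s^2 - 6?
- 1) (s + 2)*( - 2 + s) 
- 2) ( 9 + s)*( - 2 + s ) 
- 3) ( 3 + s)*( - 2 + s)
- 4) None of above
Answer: 3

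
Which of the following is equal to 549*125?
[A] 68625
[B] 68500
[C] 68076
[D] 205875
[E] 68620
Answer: A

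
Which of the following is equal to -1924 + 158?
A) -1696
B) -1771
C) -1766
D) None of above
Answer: C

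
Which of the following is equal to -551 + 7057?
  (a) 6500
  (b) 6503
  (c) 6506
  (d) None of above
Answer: c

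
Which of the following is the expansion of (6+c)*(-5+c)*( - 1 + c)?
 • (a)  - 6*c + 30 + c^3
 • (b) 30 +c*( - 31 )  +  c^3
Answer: b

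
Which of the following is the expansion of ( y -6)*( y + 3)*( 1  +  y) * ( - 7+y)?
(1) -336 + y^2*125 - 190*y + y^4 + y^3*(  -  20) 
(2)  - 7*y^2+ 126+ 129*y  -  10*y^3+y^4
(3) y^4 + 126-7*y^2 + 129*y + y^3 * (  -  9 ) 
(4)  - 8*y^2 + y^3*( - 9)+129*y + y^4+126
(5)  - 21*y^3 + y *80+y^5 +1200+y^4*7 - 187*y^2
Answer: 3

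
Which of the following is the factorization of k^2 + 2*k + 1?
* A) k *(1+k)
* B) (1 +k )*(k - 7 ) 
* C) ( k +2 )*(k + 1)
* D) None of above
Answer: D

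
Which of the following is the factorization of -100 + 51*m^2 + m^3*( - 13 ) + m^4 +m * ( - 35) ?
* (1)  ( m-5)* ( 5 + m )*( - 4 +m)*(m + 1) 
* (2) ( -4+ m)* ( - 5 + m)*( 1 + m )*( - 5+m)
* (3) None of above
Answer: 2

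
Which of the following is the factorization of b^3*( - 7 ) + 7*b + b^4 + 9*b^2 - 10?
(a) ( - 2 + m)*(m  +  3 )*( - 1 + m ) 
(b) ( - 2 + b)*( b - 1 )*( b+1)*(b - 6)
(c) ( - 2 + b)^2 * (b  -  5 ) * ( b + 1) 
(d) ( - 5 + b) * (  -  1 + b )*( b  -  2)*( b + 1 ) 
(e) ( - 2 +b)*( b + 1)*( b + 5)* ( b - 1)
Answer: d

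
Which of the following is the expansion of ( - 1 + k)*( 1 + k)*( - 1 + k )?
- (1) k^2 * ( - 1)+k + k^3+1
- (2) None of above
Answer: 2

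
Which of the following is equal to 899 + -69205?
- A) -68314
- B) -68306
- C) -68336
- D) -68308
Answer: B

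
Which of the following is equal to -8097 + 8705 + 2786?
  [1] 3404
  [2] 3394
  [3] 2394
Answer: 2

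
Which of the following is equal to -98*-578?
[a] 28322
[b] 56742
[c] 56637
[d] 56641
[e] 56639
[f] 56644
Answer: f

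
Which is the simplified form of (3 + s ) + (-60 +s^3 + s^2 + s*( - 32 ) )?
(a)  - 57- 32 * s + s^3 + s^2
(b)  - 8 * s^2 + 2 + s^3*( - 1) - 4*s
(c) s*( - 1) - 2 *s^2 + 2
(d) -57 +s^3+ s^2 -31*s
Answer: d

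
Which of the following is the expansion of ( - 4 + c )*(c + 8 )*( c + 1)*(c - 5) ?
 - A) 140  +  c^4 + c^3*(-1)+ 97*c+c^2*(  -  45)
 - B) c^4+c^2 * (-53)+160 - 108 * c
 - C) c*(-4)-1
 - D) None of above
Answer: D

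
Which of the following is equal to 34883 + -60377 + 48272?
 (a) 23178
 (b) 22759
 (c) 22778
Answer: c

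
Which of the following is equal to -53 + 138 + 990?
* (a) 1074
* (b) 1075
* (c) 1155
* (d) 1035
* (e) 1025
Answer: b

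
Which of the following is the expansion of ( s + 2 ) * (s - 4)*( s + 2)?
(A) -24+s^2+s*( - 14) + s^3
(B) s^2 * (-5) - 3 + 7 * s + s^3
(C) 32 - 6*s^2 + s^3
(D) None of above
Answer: D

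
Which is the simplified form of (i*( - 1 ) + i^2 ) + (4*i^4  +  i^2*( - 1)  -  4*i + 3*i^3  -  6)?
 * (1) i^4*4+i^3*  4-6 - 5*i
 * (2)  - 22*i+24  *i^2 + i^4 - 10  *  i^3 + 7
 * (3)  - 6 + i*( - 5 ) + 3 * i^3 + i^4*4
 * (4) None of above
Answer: 3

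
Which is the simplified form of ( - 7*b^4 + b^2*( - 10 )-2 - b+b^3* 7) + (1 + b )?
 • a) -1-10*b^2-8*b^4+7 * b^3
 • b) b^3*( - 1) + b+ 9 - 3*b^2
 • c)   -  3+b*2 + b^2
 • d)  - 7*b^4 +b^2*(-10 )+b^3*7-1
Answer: d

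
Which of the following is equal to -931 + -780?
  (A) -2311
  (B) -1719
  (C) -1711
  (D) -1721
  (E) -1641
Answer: C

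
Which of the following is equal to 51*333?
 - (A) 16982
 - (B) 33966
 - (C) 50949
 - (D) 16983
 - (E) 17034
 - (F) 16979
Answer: D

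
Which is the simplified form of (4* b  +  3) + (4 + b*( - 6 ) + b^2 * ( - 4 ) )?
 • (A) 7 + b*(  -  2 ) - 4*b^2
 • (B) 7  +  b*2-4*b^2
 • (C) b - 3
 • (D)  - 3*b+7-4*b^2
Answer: A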